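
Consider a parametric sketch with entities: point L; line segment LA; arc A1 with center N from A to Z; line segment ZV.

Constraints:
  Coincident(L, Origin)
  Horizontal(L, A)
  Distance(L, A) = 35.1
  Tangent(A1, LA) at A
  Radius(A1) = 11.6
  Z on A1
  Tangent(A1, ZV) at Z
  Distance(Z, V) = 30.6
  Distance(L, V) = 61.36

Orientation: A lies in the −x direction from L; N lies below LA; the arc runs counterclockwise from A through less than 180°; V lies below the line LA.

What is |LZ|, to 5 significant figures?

48.357

L is at the origin; LA is horizontal with |LA| = 35.1 and A on the −x side, so A = (-35.100, 0.0000). The tangent condition forces NA to be normal to LA, so N = A + (0, -11.6) = (-35.100, -11.600). Since NZ ⟂ ZV (tangency), |NV| = √(11.6² + 30.6²) = 32.725 regardless of where Z sits on A1. So V lies on both circle(L, 61.36) and circle(N, 32.725); the below-LA intersection is V = (-43.564, -43.211). Z is the foot of the tangent from V: Z = (-46.641, -12.767).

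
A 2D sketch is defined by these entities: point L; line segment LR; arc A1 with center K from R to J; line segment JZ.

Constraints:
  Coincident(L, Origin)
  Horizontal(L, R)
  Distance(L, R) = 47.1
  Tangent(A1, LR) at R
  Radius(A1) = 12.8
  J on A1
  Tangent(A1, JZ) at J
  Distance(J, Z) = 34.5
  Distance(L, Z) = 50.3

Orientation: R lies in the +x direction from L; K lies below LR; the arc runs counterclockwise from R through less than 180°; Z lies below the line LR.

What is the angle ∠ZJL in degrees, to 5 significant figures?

90.995°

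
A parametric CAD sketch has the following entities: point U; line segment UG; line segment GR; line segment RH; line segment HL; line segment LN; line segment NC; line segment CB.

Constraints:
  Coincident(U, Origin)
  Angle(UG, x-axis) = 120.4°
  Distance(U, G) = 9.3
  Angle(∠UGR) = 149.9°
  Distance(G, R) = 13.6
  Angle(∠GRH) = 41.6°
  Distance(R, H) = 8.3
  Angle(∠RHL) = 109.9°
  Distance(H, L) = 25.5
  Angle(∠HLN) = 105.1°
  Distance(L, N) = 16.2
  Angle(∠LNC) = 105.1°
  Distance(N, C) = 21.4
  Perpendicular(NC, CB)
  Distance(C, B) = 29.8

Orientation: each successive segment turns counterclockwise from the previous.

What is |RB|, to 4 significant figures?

7.216

U is at the origin; UG runs at 120.4° with length 9.3, so G = (-4.706, 8.021). ∠UGR = 149.9° gives GR at 150.5° from the x-axis; with |GR| = 13.6, R = (-16.54, 14.72). ∠GRH = 41.6° gives RH at -71.10° from the x-axis; with |RH| = 8.3, H = (-13.85, 6.866). ∠RHL = 109.9° gives HL at -1.000° from the x-axis; with |HL| = 25.5, L = (11.64, 6.421). ∠HLN = 105.1° gives LN at 73.90° from the x-axis; with |LN| = 16.2, N = (16.13, 21.99). ∠LNC = 105.1° gives NC at 148.8° from the x-axis; with |NC| = 21.4, C = (-2.171, 33.07). NC is perpendicular to CB, so CB runs at -121.2°; with |CB| = 29.8, B = (-17.61, 7.581). Then |RB| = |B − R| = 7.216.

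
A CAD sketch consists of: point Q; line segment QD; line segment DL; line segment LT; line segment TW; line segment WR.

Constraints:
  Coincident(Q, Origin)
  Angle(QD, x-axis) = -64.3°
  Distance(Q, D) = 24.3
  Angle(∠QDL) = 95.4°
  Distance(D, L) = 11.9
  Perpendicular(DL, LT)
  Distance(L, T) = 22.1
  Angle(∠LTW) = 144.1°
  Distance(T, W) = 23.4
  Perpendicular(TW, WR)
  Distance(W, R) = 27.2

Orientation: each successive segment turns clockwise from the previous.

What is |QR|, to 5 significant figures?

21.587

Q is at the origin; QD runs at -64.3° with length 24.3, so D = (10.538, -21.896). ∠QDL = 95.4° gives DL at -148.90° from the x-axis; with |DL| = 11.9, L = (0.34834, -28.043). The perpendicularity gives LT at right angles to DL, so LT runs at 121.10°; with |LT| = 22.1, T = (-11.067, -9.1194). ∠LTW = 144.1° gives TW at 85.200° from the x-axis; with |TW| = 23.4, W = (-9.1090, 14.199). TW is perpendicular to WR, so WR runs at -4.8000°; with |WR| = 27.2, R = (17.996, 11.922). Then |QR| = |R − Q| = 21.587.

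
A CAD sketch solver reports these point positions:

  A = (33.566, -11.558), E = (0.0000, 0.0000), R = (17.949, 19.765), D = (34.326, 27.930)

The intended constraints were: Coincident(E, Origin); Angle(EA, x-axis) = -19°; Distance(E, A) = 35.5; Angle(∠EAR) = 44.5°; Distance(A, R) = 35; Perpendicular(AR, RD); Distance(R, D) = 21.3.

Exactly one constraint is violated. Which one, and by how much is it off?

Distance(R, D) = 21.3 — off by 3.00.

E = (0.00, 0.00) ✓; EA at -19.00° ✓; |EA| = 35.50 ✓; ∠EAR = 44.50° ✓; |AR| = 35.00 ✓; ∠(AR, RD) = 90.00° ✓; |RD| = 18.30 ✗.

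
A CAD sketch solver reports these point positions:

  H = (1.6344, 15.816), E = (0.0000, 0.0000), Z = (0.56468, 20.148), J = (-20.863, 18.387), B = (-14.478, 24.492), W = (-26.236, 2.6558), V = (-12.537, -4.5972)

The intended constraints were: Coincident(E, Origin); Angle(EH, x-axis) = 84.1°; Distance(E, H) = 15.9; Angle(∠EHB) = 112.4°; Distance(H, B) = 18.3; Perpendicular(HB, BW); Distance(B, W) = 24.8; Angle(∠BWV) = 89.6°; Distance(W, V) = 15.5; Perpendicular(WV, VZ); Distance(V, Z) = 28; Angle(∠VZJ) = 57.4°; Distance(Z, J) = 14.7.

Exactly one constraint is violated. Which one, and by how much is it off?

Distance(Z, J) = 14.7 — off by 6.80.

E = (0.00, 0.00) ✓; EH at 84.10° ✓; |EH| = 15.90 ✓; ∠EHB = 112.4° ✓; |HB| = 18.30 ✓; ∠(HB, BW) = 90.00° ✓; |BW| = 24.80 ✓; ∠BWV = 89.60° ✓; |WV| = 15.50 ✓; ∠(WV, VZ) = 90.00° ✓; |VZ| = 28.00 ✓; ∠VZJ = 57.40° ✓; |ZJ| = 21.50 ✗.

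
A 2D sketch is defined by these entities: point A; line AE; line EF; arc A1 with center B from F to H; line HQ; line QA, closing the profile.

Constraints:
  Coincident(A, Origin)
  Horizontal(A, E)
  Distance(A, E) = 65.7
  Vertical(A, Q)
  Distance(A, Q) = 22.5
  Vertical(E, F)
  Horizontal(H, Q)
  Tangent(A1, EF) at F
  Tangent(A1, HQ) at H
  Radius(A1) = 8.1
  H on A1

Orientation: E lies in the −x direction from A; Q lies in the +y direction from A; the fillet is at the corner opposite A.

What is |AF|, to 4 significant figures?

67.26

The virtual corner opposite A is at (-65.70, 22.50). Tangency of A1 to EF means the radius BF is perpendicular to EF and the tangent condition forces BH to be normal to HQ, with radius 8.1, so the center B sits 8.1 in from both sides at B = (-57.60, 14.40). That places the tangent points at F = (-65.70, 14.40) on EF and H = (-57.60, 22.50) on HQ. Then |AF| = |F − A| = 67.26.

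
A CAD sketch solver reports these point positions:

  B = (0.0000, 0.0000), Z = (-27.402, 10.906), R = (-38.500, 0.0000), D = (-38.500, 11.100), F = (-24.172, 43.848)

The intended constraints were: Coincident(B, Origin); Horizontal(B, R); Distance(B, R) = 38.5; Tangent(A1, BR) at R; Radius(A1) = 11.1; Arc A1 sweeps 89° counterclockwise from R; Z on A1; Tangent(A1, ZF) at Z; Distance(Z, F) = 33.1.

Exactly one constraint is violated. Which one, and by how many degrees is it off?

Tangent(A1, ZF) at Z — off by 4.60°.

B = (0.00, 0.00) ✓; B.y = 0.00, R.y = 0.00 ✓; |BR| = 38.50 ✓; ∠(DR, RB) = 90.00° ✓; |DR| = 11.10 ✓; bearing(D→Z) − bearing(D→R) = 89.00° ✓; |DZ| = 11.10 ✓; ∠(DZ, ZF) = 94.60° ✗; |ZF| = 33.10 ✓.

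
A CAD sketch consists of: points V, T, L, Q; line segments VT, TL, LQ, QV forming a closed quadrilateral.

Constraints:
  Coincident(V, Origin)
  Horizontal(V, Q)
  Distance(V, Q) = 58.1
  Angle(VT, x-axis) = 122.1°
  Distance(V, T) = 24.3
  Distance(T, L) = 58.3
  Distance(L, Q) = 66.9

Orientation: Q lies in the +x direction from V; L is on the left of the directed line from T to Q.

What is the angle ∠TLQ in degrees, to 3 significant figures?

72.0°

V is at the origin; V and Q share the same y with |VQ| = 58.1 and Q in +x, so Q = (58.1, 0). VT runs at 122.1° with |VT| = 24.3, so T = (-12.9, 20.6). L is determined by |TL| = 58.3 and |LQ| = 66.9 together: it lies at the intersection of circle(T, 58.3) and circle(Q, 66.9). With |TQ| = 73.9, the foot of the radical line on TQ is 29.7 from T and the perpendicular offset is √(58.3² − 29.7²) = 50.2. Taking the left-of-TQ solution: L = (29.6, 60.5).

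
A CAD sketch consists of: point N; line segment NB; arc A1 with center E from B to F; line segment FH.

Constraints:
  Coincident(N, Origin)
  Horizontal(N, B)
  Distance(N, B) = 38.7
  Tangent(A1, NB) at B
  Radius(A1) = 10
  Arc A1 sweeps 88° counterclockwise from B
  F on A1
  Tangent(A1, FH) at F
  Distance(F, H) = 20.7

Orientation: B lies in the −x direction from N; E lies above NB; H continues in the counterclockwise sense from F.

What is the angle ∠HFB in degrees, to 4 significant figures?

136.0°

N is at the origin; N and B share the same y with |NB| = 38.7 and B on the −x side, so B = (-38.70, 0.000). Tangency of A1 to NB means the radius EB is perpendicular to NB, so E = B + (0, 10) = (-38.70, 10.00). On A1, B sits at bearing -90° from E; an 88° counterclockwise sweep puts F at bearing -2°, so F = E + 10.0·(cos -2°, sin -2°) = (-28.71, 9.651). The tangent condition forces EF to be normal to FH, so FH runs along (−sin -2°, cos -2°); with |FH| = 20.7, H = (-27.98, 30.34). Then cos ∠HFB = FH·FB / (|FH||FB|), giving 136.0°.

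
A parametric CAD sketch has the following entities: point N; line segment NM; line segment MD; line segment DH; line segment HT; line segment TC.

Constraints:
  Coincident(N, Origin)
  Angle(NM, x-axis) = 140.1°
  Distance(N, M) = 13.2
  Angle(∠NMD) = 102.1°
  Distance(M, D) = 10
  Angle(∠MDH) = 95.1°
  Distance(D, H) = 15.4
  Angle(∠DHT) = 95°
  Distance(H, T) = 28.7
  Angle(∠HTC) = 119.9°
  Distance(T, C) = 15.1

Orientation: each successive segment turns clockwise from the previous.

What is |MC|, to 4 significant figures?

28.01

N is at the origin; NM runs at 140.1° with length 13.2, so M = (-10.13, 8.467). ∠NMD = 102.1° gives MD at 62.20° from the x-axis; with |MD| = 10.0, D = (-5.463, 17.31). ∠MDH = 95.1° gives DH at -22.70° from the x-axis; with |DH| = 15.4, H = (8.744, 11.37). ∠DHT = 95.0° gives HT at -107.7° from the x-axis; with |HT| = 28.7, T = (0.01862, -15.97). ∠HTC = 119.9° gives TC at -167.8° from the x-axis; with |TC| = 15.1, C = (-14.74, -19.16). Then |MC| = |C − M| = 28.01.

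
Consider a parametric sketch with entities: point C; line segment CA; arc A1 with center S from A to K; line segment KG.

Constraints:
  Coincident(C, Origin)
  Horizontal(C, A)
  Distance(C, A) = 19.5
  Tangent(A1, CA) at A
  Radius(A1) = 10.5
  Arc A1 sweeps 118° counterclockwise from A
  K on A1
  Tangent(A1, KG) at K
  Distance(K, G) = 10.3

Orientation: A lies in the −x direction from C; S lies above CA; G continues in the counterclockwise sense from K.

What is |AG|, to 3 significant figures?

24.9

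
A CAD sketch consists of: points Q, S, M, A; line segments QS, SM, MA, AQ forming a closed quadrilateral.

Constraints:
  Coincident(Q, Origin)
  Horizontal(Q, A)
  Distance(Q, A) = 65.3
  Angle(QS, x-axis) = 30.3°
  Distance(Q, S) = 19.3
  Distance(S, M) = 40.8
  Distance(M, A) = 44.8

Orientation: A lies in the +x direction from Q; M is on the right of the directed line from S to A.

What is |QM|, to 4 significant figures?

41.97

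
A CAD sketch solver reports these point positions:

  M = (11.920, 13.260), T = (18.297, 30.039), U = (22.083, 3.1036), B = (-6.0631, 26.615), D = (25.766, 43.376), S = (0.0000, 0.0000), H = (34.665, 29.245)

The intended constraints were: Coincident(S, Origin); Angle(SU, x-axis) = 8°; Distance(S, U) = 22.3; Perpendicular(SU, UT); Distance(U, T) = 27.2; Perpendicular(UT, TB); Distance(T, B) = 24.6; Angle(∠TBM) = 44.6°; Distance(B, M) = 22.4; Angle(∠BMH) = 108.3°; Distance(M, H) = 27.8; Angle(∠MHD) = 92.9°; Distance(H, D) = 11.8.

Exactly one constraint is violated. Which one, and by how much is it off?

Distance(H, D) = 11.8 — off by 4.90.

S = (0.00, 0.00) ✓; SU at 8.000° ✓; |SU| = 22.30 ✓; ∠(SU, UT) = 90.00° ✓; |UT| = 27.20 ✓; ∠(UT, TB) = 90.00° ✓; |TB| = 24.60 ✓; ∠TBM = 44.60° ✓; |BM| = 22.40 ✓; ∠BMH = 108.3° ✓; |MH| = 27.80 ✓; ∠MHD = 92.90° ✓; |HD| = 16.70 ✗.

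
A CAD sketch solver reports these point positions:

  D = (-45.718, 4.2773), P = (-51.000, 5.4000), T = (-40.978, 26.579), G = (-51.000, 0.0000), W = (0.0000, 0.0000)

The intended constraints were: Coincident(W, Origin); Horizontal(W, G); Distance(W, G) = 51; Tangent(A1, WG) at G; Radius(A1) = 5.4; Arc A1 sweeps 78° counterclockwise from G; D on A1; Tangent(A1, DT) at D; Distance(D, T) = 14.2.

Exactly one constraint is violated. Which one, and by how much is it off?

Distance(D, T) = 14.2 — off by 8.60.

W = (0.00, 0.00) ✓; W.y = 0.00, G.y = 0.00 ✓; |WG| = 51.00 ✓; ∠(PG, GW) = 90.00° ✓; |PG| = 5.400 ✓; bearing(P→D) − bearing(P→G) = 78.00° ✓; |PD| = 5.400 ✓; ∠(PD, DT) = 90.00° ✓; |DT| = 22.80 ✗.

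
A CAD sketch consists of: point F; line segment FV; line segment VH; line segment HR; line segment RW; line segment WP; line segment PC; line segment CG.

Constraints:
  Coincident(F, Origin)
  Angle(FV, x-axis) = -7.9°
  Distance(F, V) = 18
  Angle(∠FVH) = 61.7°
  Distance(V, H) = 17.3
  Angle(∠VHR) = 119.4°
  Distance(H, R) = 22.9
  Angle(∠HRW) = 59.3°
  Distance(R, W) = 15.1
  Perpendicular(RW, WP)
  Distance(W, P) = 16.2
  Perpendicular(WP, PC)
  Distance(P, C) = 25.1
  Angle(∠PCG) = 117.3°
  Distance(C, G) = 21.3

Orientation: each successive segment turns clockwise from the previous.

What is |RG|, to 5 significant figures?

19.957

WP ⟂ PC, so PC runs at -127.50°; with |PC| = 25.1, C = (-8.3625, -31.518). ∠PCG = 117.3° gives CG at 169.80° from the x-axis; with |CG| = 21.3, G = (-29.326, -27.747). Then |RG| = |G − R| = 19.957.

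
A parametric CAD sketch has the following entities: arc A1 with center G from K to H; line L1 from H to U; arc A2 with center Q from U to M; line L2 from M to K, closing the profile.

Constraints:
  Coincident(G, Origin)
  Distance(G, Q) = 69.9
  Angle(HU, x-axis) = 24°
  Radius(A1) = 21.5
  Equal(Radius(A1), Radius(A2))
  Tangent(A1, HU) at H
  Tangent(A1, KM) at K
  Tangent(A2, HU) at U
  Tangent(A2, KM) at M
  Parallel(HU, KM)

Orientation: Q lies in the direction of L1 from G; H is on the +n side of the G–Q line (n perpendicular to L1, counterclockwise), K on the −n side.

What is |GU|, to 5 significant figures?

73.132

Tangency of A1 to both parallel lines with radius 21.5 puts H and K at G ± 21.5·n: H = (-8.7448, 19.641), K = (8.7448, -19.641). Equal radii place U and M the same way about Q: U = Q + 21.5·n = (55.112, 48.072), M = Q − 21.5·n = (72.602, 8.7897). Then |GU| = |U − G| = 73.132.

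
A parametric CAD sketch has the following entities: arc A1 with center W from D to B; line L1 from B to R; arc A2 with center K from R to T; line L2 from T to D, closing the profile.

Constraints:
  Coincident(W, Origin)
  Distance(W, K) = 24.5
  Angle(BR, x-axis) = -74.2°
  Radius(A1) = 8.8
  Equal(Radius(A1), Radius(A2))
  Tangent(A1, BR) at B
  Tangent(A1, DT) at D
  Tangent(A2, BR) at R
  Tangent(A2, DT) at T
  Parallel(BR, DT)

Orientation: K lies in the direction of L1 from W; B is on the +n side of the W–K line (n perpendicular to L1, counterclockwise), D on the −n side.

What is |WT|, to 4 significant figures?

26.03

The slot axis is L1's direction at -74.2°, so u = (cos -74.2°, sin -74.2°) = (0.2723, -0.9622) and n = (−sin -74.2°, cos -74.2°) = (0.9622, 0.2723). W is at the origin and K lies 24.5 along u from W, so K = 24.5·u = (6.671, -23.57). Tangency of A1 to both parallel lines with radius 8.8 puts B and D at W ± 8.8·n: B = (8.468, 2.396), D = (-8.468, -2.396). Equal radii place R and T the same way about K: R = K + 8.8·n = (15.14, -21.18), T = K − 8.8·n = (-1.797, -25.97). Then |WT| = |T − W| = 26.03.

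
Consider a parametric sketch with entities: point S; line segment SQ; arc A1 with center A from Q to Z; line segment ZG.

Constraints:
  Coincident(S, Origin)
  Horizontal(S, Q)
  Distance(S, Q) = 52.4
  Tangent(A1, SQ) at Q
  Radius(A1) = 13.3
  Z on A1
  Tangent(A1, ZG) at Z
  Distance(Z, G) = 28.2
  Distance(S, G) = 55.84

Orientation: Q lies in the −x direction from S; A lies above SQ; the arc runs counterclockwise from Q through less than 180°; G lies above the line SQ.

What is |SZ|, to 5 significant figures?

41.141

S is at the origin; SQ is horizontal with |SQ| = 52.4 and Q on the −x side, so Q = (-52.400, 0.0000). Since A1 is tangent to SQ there, AQ ⟂ SQ, so A = Q + (0, 13.3) = (-52.400, 13.300). Since AZ ⟂ ZG (tangency), |AG| = √(13.3² + 28.2²) = 31.179 regardless of where Z sits on A1. So G lies on both circle(S, 55.84) and circle(A, 31.179); the above-SQ intersection is G = (-37.973, 40.941). Z is the foot of the tangent from G: Z = (-39.111, 12.764).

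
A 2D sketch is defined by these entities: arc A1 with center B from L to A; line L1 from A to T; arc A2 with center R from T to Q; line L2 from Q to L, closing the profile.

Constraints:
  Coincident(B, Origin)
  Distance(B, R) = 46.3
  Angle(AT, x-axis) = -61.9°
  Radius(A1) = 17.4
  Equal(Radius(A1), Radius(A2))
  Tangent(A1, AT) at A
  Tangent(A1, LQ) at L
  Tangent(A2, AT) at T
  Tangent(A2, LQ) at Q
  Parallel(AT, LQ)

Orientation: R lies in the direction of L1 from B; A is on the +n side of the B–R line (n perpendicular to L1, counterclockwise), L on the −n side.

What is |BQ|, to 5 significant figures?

49.462

Tangency of A1 to both parallel lines with radius 17.4 puts A and L at B ± 17.4·n: A = (15.349, 8.1956), L = (-15.349, -8.1956). Equal radii place T and Q the same way about R: T = R + 17.4·n = (37.157, -32.647), Q = R − 17.4·n = (6.4588, -49.038). Then |BQ| = |Q − B| = 49.462.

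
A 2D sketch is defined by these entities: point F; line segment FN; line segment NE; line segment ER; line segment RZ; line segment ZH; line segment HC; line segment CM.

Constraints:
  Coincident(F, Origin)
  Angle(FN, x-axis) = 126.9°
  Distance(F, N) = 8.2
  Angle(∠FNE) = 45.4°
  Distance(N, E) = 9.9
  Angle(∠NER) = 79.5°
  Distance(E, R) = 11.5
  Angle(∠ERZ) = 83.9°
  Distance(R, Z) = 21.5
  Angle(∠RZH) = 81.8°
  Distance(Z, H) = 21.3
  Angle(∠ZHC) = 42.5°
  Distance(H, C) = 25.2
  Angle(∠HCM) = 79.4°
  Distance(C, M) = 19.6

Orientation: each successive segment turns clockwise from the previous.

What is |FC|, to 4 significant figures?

4.453

∠RZH = 81.8° gives ZH at 57.50° from the x-axis; with |ZH| = 21.3, H = (-6.855, 21.12). ∠ZHC = 42.5° gives HC at -80.00° from the x-axis; with |HC| = 25.2, C = (-2.479, -3.699). Then |FC| = |C − F| = 4.453.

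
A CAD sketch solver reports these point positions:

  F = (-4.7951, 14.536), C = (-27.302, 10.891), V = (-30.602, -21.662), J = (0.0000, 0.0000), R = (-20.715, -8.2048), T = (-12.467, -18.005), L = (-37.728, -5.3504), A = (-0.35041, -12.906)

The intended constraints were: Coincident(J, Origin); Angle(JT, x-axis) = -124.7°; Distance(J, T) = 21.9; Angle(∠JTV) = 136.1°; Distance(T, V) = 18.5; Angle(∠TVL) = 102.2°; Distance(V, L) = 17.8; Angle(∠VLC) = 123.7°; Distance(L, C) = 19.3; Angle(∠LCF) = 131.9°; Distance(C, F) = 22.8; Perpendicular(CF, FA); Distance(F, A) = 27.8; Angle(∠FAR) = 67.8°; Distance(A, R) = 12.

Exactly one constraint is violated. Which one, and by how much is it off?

Distance(A, R) = 12 — off by 8.90.

J = (0.00, 0.00) ✓; JT at -124.7° ✓; |JT| = 21.90 ✓; ∠JTV = 136.1° ✓; |TV| = 18.50 ✓; ∠TVL = 102.2° ✓; |VL| = 17.80 ✓; ∠VLC = 123.7° ✓; |LC| = 19.30 ✓; ∠LCF = 131.9° ✓; |CF| = 22.80 ✓; ∠(CF, FA) = 90.00° ✓; |FA| = 27.80 ✓; ∠FAR = 67.80° ✓; |AR| = 20.90 ✗.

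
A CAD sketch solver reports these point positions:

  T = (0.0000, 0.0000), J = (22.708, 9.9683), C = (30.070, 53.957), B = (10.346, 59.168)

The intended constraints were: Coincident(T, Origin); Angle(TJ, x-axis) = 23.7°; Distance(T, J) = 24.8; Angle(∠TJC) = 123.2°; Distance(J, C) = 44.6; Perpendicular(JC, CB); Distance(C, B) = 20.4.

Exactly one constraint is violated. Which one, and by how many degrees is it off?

Perpendicular(JC, CB) — off by 5.30°.

T = (0.00, 0.00) ✓; TJ at 23.70° ✓; |TJ| = 24.80 ✓; ∠TJC = 123.2° ✓; |JC| = 44.60 ✓; ∠(JC, CB) = 84.70° ✗; |CB| = 20.40 ✓.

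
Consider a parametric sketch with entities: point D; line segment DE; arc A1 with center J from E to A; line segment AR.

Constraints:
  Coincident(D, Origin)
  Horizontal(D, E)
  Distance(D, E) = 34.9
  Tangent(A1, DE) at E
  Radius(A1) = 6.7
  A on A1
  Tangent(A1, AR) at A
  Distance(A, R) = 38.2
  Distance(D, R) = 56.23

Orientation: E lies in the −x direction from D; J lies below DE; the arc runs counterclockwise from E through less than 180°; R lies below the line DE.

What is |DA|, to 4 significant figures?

42.23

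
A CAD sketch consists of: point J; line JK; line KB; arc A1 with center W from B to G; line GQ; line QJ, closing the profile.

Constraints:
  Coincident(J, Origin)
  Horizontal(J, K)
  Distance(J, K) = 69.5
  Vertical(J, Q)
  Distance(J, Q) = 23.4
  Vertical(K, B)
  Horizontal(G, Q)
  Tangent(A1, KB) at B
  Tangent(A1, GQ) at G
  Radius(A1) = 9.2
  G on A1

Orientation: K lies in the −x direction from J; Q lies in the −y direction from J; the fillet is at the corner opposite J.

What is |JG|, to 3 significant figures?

64.7

J is at the origin; JK is horizontal with |JK| = 69.5 and K on the −x side, so K = (-69.5, 0.00). J and Q share the same x with |JQ| = 23.4 and Q on the −y side, so Q = (0.00, -23.4). The virtual corner opposite J is at (-69.5, -23.4). A1 meets KB tangentially, so WB is at right angles to KB and the tangent condition forces WG to be normal to GQ, with radius 9.2, so the center W sits 9.2 in from both sides at W = (-60.3, -14.2). That places the tangent points at B = (-69.5, -14.2) on KB and G = (-60.3, -23.4) on GQ. Then |JG| = |G − J| = 64.7.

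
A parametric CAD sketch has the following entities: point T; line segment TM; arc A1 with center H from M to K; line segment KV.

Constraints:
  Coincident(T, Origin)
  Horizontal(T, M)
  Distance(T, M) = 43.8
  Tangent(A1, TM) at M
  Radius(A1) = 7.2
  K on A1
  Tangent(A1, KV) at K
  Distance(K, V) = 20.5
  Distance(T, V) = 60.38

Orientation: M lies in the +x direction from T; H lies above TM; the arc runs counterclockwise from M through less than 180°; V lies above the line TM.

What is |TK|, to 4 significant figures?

51.24

Checks: |HK| = 7.200 ✓; ∠(HK, KV) = 90.00° ✓; |KV| = 20.50 ✓; |TV| = 60.38 ✓.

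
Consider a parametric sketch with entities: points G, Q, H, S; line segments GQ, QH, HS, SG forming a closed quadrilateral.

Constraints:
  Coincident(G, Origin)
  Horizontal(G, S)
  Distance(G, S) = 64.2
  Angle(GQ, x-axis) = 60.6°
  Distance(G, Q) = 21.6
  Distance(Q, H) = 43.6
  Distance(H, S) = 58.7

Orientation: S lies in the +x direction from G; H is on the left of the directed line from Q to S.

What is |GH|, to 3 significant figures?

65.0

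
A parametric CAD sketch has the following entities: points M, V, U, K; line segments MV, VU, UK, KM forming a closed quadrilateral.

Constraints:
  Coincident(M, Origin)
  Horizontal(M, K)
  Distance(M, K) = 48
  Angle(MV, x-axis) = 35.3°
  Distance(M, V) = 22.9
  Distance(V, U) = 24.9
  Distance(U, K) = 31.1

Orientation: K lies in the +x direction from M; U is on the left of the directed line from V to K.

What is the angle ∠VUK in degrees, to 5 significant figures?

69.080°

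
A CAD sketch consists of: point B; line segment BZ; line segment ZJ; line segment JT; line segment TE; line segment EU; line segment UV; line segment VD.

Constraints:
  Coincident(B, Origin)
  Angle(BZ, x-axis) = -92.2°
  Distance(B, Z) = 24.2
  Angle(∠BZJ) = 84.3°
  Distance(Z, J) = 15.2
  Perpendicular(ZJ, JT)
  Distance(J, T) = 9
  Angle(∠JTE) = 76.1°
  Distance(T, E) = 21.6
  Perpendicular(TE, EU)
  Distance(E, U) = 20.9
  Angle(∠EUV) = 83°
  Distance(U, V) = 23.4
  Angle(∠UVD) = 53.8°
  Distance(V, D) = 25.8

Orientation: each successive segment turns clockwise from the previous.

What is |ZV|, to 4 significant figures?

22.62

B is at the origin; BZ runs at -92.2° with length 24.2, so Z = (-0.9290, -24.18). ∠BZJ = 84.3° gives ZJ at 172.1° from the x-axis; with |ZJ| = 15.2, J = (-15.98, -22.09). The perpendicularity gives JT at right angles to ZJ, so JT runs at 82.10°; with |JT| = 9.0, T = (-14.75, -13.18). ∠JTE = 76.1° gives TE at -21.80° from the x-axis; with |TE| = 21.6, E = (5.308, -21.20). The perpendicularity gives EU at right angles to TE, so EU runs at -111.8°; with |EU| = 20.9, U = (-2.454, -40.61). ∠EUV = 83.0° gives UV at 151.2° from the x-axis; with |UV| = 23.4, V = (-22.96, -29.33). Then |ZV| = |V − Z| = 22.62.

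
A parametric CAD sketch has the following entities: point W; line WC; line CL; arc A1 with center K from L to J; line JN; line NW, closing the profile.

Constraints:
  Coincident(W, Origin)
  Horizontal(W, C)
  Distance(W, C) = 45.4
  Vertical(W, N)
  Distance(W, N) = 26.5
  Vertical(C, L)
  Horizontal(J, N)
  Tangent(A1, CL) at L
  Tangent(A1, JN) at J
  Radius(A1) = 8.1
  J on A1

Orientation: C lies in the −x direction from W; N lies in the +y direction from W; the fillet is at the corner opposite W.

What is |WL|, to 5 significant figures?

48.987

W is at the origin; W and C share the same y with |WC| = 45.4 and C on the −x side, so C = (-45.400, 0.0000). WN is vertical with |WN| = 26.5 and N on the +y side, so N = (0.0000, 26.500). The virtual corner opposite W is at (-45.400, 26.500). A1 meets CL tangentially, so KL is at right angles to CL and since A1 is tangent to JN there, KJ ⟂ JN, with radius 8.1, so the center K sits 8.1 in from both sides at K = (-37.300, 18.400). That places the tangent points at L = (-45.400, 18.400) on CL and J = (-37.300, 26.500) on JN. Then |WL| = |L − W| = 48.987.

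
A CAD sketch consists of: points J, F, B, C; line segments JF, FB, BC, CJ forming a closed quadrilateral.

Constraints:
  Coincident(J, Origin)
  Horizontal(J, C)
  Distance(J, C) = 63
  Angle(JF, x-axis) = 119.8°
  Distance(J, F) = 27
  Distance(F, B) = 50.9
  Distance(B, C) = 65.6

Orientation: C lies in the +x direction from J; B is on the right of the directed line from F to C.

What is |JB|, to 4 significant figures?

25.08

Checks: |FB| = 50.90 ✓; |BC| = 65.60 ✓.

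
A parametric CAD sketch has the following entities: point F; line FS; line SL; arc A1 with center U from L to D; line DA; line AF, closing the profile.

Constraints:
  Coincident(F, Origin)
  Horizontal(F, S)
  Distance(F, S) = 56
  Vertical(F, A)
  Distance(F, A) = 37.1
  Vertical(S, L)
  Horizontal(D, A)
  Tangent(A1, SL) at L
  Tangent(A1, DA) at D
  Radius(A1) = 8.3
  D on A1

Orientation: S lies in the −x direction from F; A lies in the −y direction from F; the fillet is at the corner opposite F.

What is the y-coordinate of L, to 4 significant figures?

-28.80

F is at the origin; FS is horizontal with |FS| = 56.0 and S on the −x side, so S = (-56.00, 0.000). FA is vertical with |FA| = 37.1 and A on the −y side, so A = (0.000, -37.10). The virtual corner opposite F is at (-56.00, -37.10). The tangent condition forces UL to be normal to SL and A1 meets DA tangentially, so UD is at right angles to DA, with radius 8.3, so the center U sits 8.3 in from both sides at U = (-47.70, -28.80). That places the tangent points at L = (-56.00, -28.80) on SL and D = (-47.70, -37.10) on DA. So L.y = -28.80.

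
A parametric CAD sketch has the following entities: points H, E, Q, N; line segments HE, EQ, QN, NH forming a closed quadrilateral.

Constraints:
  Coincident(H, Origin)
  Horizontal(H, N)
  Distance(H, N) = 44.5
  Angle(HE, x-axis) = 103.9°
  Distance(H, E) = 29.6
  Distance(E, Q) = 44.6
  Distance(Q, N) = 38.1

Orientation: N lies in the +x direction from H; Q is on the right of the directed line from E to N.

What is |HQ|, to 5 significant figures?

15.613

H is at the origin; HN is horizontal with |HN| = 44.5 and N in +x, so N = (44.5, 0). HE runs at 103.9° with |HE| = 29.6, so E = (-7.1108, 28.733). Q is determined by |EQ| = 44.6 and |QN| = 38.1 together: it lies at the intersection of circle(E, 44.6) and circle(N, 38.1). With |EN| = 59.070, the foot of the radical line on EN is 34.085 from E and the perpendicular offset is √(44.6² − 34.085²) = 28.764. Taking the right-of-EN solution: Q = (8.6786, -12.978).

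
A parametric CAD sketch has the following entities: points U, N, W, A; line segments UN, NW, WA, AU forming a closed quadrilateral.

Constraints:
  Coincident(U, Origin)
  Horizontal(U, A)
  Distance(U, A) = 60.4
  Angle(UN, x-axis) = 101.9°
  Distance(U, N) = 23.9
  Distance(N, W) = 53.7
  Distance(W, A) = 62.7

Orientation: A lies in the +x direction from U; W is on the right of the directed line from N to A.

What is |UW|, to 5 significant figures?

29.810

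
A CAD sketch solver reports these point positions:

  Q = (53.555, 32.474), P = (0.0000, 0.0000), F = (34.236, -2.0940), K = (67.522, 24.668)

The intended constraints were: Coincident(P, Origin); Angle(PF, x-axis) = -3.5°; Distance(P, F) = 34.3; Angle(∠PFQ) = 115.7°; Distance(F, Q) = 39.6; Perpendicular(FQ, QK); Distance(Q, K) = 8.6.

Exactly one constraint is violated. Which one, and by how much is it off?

Distance(Q, K) = 8.6 — off by 7.40.

P = (0.00, 0.00) ✓; PF at -3.500° ✓; |PF| = 34.30 ✓; ∠PFQ = 115.7° ✓; |FQ| = 39.60 ✓; ∠(FQ, QK) = 90.00° ✓; |QK| = 16.00 ✗.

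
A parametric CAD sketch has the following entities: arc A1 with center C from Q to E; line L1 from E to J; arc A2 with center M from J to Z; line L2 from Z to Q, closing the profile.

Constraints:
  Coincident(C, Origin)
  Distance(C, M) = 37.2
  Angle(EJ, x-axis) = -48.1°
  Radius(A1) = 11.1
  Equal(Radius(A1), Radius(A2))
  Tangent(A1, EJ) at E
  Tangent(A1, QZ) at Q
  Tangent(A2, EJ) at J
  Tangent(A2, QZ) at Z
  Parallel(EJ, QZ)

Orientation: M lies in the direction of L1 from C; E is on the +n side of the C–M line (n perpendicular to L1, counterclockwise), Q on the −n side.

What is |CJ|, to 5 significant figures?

38.821

The slot axis is L1's direction at -48.1°, so u = (cos -48.1°, sin -48.1°) = (0.66783, -0.74431) and n = (−sin -48.1°, cos -48.1°) = (0.74431, 0.66783). C is at the origin and M lies 37.2 along u from C, so M = 37.2·u = (24.843, -27.688). Tangency of A1 to both parallel lines with radius 11.1 puts E and Q at C ± 11.1·n: E = (8.2619, 7.4129), Q = (-8.2619, -7.4129). Equal radii place J and Z the same way about M: J = M + 11.1·n = (33.105, -20.275), Z = M − 11.1·n = (16.582, -35.101). Then |CJ| = |J − C| = 38.821.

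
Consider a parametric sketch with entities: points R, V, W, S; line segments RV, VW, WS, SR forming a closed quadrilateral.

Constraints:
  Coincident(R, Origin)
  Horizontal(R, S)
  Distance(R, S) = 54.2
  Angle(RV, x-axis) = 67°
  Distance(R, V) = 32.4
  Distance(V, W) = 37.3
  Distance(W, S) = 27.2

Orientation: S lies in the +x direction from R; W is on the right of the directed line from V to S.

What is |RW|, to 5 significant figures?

27.727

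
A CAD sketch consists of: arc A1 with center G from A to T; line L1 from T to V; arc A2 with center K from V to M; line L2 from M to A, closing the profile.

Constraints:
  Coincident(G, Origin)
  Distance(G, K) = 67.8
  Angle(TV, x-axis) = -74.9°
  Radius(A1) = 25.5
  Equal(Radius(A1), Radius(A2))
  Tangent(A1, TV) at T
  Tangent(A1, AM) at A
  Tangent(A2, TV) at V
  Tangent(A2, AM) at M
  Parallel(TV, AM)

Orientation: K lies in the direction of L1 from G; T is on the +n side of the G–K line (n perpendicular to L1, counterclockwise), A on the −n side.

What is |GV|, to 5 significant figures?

72.437

The slot axis is L1's direction at -74.9°, so u = (cos -74.9°, sin -74.9°) = (0.26050, -0.96547) and n = (−sin -74.9°, cos -74.9°) = (0.96547, 0.26050). G is at the origin and K lies 67.8 along u from G, so K = 67.8·u = (17.662, -65.459). Tangency of A1 to both parallel lines with radius 25.5 puts T and A at G ± 25.5·n: T = (24.620, 6.6429), A = (-24.620, -6.6429). Equal radii place V and M the same way about K: V = K + 25.5·n = (42.282, -58.816), M = K − 25.5·n = (-6.9573, -72.102). Then |GV| = |V − G| = 72.437.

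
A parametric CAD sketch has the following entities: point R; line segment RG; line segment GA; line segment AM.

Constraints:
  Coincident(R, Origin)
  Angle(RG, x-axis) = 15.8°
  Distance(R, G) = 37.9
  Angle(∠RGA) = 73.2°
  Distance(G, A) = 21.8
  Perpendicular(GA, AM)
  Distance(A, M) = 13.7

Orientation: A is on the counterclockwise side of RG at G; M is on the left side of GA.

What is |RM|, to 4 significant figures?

25.05

R is at the origin; RG runs at 15.8° with length 37.9, so G = 37.9·(cos 15.8°, sin 15.8°) = (36.47, 10.32). ∠RGA = 73.2°, so GA runs at 15.8° + (180° − 73.2°) = 122.6° from the x-axis; with |GA| = 21.8, A = G + 21.8·(cos 122.6°, sin 122.6°) = (24.72, 28.68). GA ⟂ AM; with |AM| = 13.7 on the left of GA, M = A + 13.7·(-0.8425, -0.5388) = (13.18, 21.30). Then |RM| = |M − R| = 25.05.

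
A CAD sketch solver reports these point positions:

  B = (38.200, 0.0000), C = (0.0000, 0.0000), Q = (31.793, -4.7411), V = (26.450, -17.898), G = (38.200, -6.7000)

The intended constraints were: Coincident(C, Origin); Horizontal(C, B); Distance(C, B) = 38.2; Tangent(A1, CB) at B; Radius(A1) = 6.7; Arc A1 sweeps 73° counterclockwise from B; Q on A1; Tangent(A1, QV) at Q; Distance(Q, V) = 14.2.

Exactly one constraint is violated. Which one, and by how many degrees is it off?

Tangent(A1, QV) at Q — off by 5.10°.

C = (0.00, 0.00) ✓; C.y = 0.00, B.y = 0.00 ✓; |CB| = 38.20 ✓; ∠(GB, BC) = 90.00° ✓; |GB| = 6.700 ✓; bearing(G→Q) − bearing(G→B) = 73.00° ✓; |GQ| = 6.700 ✓; ∠(GQ, QV) = 95.10° ✗; |QV| = 14.20 ✓.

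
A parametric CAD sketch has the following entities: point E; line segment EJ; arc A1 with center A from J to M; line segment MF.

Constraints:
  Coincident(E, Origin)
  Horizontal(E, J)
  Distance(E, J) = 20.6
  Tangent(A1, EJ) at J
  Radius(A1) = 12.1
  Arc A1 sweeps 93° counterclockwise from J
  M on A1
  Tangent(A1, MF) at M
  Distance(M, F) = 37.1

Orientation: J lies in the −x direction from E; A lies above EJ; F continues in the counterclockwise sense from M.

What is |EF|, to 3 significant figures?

50.9

E is at the origin; E and J share the same y with |EJ| = 20.6 and J on the −x side, so J = (-20.6, 0.00). The tangent condition forces AJ to be normal to EJ, so A = J + (0, 12.1) = (-20.6, 12.1). On A1, J sits at bearing -90° from A; a 93° counterclockwise sweep puts M at bearing 3°, so M = A + 12.1·(cos 3°, sin 3°) = (-8.52, 12.7). A1 meets MF tangentially, so AM is at right angles to MF, so MF runs along (−sin 3°, cos 3°); with |MF| = 37.1, F = (-10.5, 49.8). Then |EF| = |F − E| = 50.9.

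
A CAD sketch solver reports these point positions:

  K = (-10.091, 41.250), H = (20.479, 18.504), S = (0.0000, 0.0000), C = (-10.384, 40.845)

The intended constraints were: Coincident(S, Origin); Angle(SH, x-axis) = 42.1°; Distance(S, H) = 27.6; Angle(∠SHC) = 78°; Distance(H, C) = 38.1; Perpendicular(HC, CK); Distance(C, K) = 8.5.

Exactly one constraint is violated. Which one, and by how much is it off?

Distance(C, K) = 8.5 — off by 8.00.

S = (0.00, 0.00) ✓; SH at 42.10° ✓; |SH| = 27.60 ✓; ∠SHC = 78.00° ✓; |HC| = 38.10 ✓; ∠(HC, CK) = 89.98° ✓; |CK| = 0.4999 ✗.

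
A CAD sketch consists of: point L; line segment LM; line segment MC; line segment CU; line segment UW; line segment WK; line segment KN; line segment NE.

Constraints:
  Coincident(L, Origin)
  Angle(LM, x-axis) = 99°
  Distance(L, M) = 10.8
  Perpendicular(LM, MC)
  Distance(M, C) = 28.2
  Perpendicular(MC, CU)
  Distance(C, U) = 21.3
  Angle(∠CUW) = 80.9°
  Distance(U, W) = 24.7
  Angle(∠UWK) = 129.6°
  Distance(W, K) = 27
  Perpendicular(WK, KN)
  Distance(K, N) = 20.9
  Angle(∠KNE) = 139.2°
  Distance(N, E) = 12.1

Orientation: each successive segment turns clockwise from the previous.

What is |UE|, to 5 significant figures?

36.542

L is at the origin; LM runs at 99.0° with length 10.8, so M = (-1.6895, 10.667). LM ⟂ MC, so MC runs at 9.0000°; with |MC| = 28.2, C = (26.163, 15.078). The perpendicularity gives CU at right angles to MC, so CU runs at -81.000°; with |CU| = 21.3, U = (29.495, -5.9593). ∠CUW = 80.9° gives UW at 179.90° from the x-axis; with |UW| = 24.7, W = (4.7954, -5.9162). ∠UWK = 129.6° gives WK at 129.50° from the x-axis; with |WK| = 27.0, K = (-12.379, 14.918). WK is perpendicular to KN, so KN runs at 39.500°; with |KN| = 20.9, N = (3.7483, 28.212). ∠KNE = 139.2° gives NE at -1.3000° from the x-axis; with |NE| = 12.1, E = (15.845, 27.937). Then |UE| = |E − U| = 36.542.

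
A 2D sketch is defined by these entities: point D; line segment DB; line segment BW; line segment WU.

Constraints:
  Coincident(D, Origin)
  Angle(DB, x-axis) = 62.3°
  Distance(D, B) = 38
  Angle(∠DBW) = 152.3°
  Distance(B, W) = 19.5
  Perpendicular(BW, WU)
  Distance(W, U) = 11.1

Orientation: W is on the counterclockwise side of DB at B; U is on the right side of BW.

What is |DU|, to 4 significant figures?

60.43

D is at the origin; DB runs at 62.3° with length 38.0, so B = 38.0·(cos 62.3°, sin 62.3°) = (17.66, 33.64). ∠DBW = 152.3°, so BW runs at 62.3° + (180° − 152.3°) = 90.00° from the x-axis; with |BW| = 19.5, W = B + 19.5·(cos 90.00°, sin 90.00°) = (17.66, 53.14). BW is perpendicular to WU; with |WU| = 11.1 on the right of BW, U = W + 11.1·(1.000, -6.123e-17) = (28.76, 53.14). Then |DU| = |U − D| = 60.43.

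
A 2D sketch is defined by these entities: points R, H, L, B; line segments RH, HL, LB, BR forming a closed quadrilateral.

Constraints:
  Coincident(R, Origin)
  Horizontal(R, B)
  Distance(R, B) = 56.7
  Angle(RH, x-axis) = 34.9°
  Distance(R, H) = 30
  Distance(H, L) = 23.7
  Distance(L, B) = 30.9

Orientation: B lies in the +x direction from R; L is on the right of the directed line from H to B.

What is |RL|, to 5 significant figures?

27.260

R is at the origin; RB is horizontal with |RB| = 56.7 and B in +x, so B = (56.7, 0). RH runs at 34.9° with |RH| = 30.0, so H = (24.605, 17.164). L is determined by |HL| = 23.7 and |LB| = 30.9 together: it lies at the intersection of circle(H, 23.7) and circle(B, 30.9). With |HB| = 36.397, the foot of the radical line on HB is 12.798 from H and the perpendicular offset is √(23.7² − 12.798²) = 19.947. Taking the right-of-HB solution: L = (26.483, -6.4611).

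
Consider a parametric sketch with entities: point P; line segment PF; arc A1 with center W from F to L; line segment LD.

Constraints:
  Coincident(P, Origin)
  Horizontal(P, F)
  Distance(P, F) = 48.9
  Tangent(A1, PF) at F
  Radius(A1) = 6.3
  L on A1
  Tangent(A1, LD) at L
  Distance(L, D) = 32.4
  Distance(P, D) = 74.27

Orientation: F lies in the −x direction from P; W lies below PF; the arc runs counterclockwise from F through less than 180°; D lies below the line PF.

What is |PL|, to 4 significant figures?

55.00

P is at the origin; P and F share the same y with |PF| = 48.9 and F on the −x side, so F = (-48.90, 0.000). Tangency of A1 to PF means the radius WF is perpendicular to PF, so W = F + (0, -6.3) = (-48.90, -6.300). Since WL ⟂ LD (tangency), |WD| = √(6.3² + 32.4²) = 33.01 regardless of where L sits on A1. So D lies on both circle(P, 74.27) and circle(W, 33.01); the below-PF intersection is D = (-65.64, -34.75). L is the foot of the tangent from D: L = (-54.84, -4.200).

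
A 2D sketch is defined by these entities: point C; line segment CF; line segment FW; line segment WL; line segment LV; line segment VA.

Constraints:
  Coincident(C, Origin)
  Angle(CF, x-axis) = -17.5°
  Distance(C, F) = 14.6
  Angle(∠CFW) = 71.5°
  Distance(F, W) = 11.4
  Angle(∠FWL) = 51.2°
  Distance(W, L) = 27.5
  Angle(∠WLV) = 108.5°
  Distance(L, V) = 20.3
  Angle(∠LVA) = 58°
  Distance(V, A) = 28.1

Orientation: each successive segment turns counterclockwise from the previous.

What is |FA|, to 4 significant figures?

3.843

C is at the origin; CF runs at -17.5° with length 14.6, so F = (13.92, -4.390). ∠CFW = 71.5° gives FW at 91.00° from the x-axis; with |FW| = 11.4, W = (13.73, 7.008). ∠FWL = 51.2° gives WL at -140.2° from the x-axis; with |WL| = 27.5, L = (-7.402, -10.60). ∠WLV = 108.5° gives LV at -68.70° from the x-axis; with |LV| = 20.3, V = (-0.02849, -29.51). ∠LVA = 58.0° gives VA at 53.30° from the x-axis; with |VA| = 28.1, A = (16.76, -6.978). Then |FA| = |A − F| = 3.843.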